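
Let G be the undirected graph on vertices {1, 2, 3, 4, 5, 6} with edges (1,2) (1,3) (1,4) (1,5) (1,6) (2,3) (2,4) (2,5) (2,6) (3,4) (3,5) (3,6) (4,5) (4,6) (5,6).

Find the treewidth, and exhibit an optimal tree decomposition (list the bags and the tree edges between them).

Treewidth 5.
One optimal decomposition is:
Bags: B1 = {1, 2, 3, 4, 5, 6}
Tree: (single bag)

With just one bag of size 6, the width is 6 − 1 = 5, so tw(G) ≤ 5. For the lower bound, the 6 vertices {1, 2, 3, 4, 5, 6} are pairwise adjacent, and any tree decomposition puts a clique entirely inside one bag — forcing width ≥ 5. Combining the bounds, tw(G) = 5.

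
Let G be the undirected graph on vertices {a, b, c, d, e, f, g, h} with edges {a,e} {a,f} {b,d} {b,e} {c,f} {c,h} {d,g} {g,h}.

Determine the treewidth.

A width-2 tree decomposition is:
Bags: B1 = {b, d, e}  B2 = {d, e, g}  B3 = {e, g, h}  B4 = {c, e, h}  B5 = {c, e, f}  B6 = {a, e, f}
Tree: B1–B2, B2–B3, B3–B4, B4–B5, B5–B6
Each bag holds 3 vertices, so the decomposition has width 2, which upper-bounds the treewidth. For the lower bound, G contains the cycle e–b–d–g–h–c–f–a–e, so G is not a forest; only forests have treewidth ≤ 1, hence tw(G) ≥ 2. Hence tw(G) = 2 exactly.

2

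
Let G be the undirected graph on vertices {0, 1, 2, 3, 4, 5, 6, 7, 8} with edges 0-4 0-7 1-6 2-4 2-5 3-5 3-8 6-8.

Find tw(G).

A width-1 tree decomposition is:
Bags: B1 = {1, 6}  B2 = {6, 8}  B3 = {3, 8}  B4 = {3, 5}  B5 = {2, 5}  B6 = {2, 4}  B7 = {0, 4}  B8 = {0, 7}
Tree: B1–B2, B2–B3, B3–B4, B4–B5, B5–B6, B6–B7, B7–B8
Every bag has size at most 2, so the width is 2 − 1 = 1 and tw(G) ≤ 1. G has an edge, so its treewidth is at least 1. The upper and lower bounds meet at 1, so that is the treewidth.

1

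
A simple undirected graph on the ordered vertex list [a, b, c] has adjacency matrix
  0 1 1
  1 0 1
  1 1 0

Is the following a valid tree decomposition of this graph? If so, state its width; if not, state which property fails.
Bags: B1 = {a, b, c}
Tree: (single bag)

Yes; width 2.

Vertex coverage: the bags together contain {a, b, c}, the full vertex set. Edge coverage: each edge of G has both endpoints in at least one bag. Running intersection: for every vertex, the bags containing it form a connected subtree. All three properties hold, so this is a valid tree decomposition of width max|bag| − 1 = 2, and hence tw(G) ≤ 2.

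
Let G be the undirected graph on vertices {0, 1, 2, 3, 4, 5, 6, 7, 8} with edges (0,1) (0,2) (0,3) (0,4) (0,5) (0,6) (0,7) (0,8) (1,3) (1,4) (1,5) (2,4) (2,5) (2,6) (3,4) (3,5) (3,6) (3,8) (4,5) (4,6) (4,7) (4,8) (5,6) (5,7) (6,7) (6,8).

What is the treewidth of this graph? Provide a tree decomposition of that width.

Treewidth 4.
Bags: B1 = {0, 3, 4, 5, 6}  B2 = {0, 2, 4, 5, 6}  B3 = {0, 4, 5, 6, 7}  B4 = {0, 1, 3, 4, 5}  B5 = {0, 3, 4, 6, 8}
Tree: B1–B2, B2–B3, B1–B4, B1–B5

Each bag holds 5 vertices, so the decomposition has width 4, which upper-bounds the treewidth. On the other hand G contains the 5-clique {0, 3, 4, 6, 8}. A clique must lie in a single bag of any decomposition, so no decomposition can have width below 4. Combining the bounds, tw(G) = 4.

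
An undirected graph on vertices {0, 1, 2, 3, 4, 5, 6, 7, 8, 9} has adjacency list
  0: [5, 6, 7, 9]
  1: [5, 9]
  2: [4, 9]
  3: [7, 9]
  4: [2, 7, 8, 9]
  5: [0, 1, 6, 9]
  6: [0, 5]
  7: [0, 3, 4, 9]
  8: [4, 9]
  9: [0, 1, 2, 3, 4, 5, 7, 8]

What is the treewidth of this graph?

2

A width-2 tree decomposition is:
Bags: B1 = {2, 4, 9}  B2 = {4, 7, 9}  B3 = {0, 7, 9}  B4 = {3, 7, 9}  B5 = {0, 5, 9}  B6 = {0, 5, 6}  B7 = {1, 5, 9}  B8 = {4, 8, 9}
Tree: B1–B2, B2–B3, B2–B4, B3–B5, B5–B6, B5–B7, B1–B8
The largest bag has 3 vertices, giving width 2; this decomposition certifies tw(G) ≤ 2. For the lower bound, the 3 vertices {0, 5, 9} are pairwise adjacent, and any tree decomposition puts a clique entirely inside one bag — forcing width ≥ 2. Combining the bounds, tw(G) = 2.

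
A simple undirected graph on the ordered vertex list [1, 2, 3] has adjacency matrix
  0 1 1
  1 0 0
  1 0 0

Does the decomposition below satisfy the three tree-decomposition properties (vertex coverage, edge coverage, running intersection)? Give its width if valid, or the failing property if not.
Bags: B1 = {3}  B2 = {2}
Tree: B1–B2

A tree decomposition must satisfy three properties: every vertex lies in some bag; for every edge, both endpoints lie together in some bag; and for every vertex, the bags containing it form a connected subtree. Here vertex 1 appears in no bag, so the decomposition is invalid.

No — vertex 1 appears in no bag.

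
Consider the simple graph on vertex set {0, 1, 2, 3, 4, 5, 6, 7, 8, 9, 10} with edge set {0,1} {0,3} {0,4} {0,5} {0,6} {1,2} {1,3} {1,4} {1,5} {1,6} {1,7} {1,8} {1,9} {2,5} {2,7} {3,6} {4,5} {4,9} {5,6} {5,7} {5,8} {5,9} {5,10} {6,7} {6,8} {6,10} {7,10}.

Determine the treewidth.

A width-3 tree decomposition is:
Bags: B1 = {1, 5, 6, 7}  B2 = {1, 5, 6, 8}  B3 = {5, 6, 7, 10}  B4 = {0, 1, 5, 6}  B5 = {0, 1, 4, 5}  B6 = {1, 2, 5, 7}  B7 = {0, 1, 3, 6}  B8 = {1, 4, 5, 9}
Tree: B1–B2, B1–B3, B2–B4, B4–B5, B1–B6, B4–B7, B5–B8
The largest bag has 4 vertices, giving width 3; this decomposition certifies tw(G) ≤ 3. For the lower bound, the 4 vertices {0, 1, 3, 6} are pairwise adjacent, and any tree decomposition puts a clique entirely inside one bag — forcing width ≥ 3. Therefore the treewidth is 3.

3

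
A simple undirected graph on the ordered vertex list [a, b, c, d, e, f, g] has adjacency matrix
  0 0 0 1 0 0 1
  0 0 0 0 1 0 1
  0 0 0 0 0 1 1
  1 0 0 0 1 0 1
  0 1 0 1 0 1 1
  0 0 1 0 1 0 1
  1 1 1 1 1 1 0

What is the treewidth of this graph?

A width-2 tree decomposition is:
Bags: B1 = {d, e, g}  B2 = {a, d, g}  B3 = {e, f, g}  B4 = {b, e, g}  B5 = {c, f, g}
Tree: B1–B2, B1–B3, B3–B4, B3–B5
The largest bag has 3 vertices, giving width 2; this decomposition certifies tw(G) ≤ 2. On the other hand G contains the 3-clique {d, e, g}. A clique must lie in a single bag of any decomposition, so no decomposition can have width below 2. The upper and lower bounds meet at 2, so that is the treewidth.

2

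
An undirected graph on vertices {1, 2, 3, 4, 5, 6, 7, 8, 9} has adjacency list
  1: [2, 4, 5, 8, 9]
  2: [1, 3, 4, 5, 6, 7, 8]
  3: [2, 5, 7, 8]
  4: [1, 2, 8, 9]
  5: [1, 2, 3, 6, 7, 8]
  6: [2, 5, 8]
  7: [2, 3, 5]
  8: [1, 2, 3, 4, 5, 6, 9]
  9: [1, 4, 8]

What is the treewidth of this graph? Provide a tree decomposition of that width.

Treewidth 3.
One such decomposition:
Bags: B1 = {1, 2, 5, 8}  B2 = {2, 3, 5, 8}  B3 = {2, 5, 6, 8}  B4 = {1, 2, 4, 8}  B5 = {2, 3, 5, 7}  B6 = {1, 4, 8, 9}
Tree: B1–B2, B2–B3, B1–B4, B2–B5, B4–B6

Each bag holds 4 vertices, so the decomposition has width 3, which upper-bounds the treewidth. For the lower bound, the 4 vertices {1, 4, 8, 9} are pairwise adjacent, and any tree decomposition puts a clique entirely inside one bag — forcing width ≥ 3. Therefore the treewidth is 3.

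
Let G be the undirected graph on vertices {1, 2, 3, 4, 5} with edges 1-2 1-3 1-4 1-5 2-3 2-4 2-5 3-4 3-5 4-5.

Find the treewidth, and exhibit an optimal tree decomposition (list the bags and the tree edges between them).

With just one bag of size 5, the width is 5 − 1 = 4, so tw(G) ≤ 4. For the lower bound, the 5 vertices {1, 2, 3, 4, 5} are pairwise adjacent, and any tree decomposition puts a clique entirely inside one bag — forcing width ≥ 4. Therefore the treewidth is 4.

Treewidth 4.
One optimal decomposition is:
Bags: B1 = {1, 2, 3, 4, 5}
Tree: (single bag)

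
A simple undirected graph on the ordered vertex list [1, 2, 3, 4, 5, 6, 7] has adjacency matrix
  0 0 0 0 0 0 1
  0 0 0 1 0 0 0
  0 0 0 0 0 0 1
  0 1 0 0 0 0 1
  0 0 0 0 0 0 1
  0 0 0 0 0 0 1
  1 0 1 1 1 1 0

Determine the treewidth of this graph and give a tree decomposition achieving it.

Each bag holds 2 vertices, so the decomposition has width 1, which upper-bounds the treewidth. Any graph with an edge has treewidth ≥ 1, and G has the edge 7–6. Combining the bounds, tw(G) = 1.

Treewidth 1.
One such decomposition:
Bags: B1 = {6, 7}  B2 = {1, 7}  B3 = {4, 7}  B4 = {3, 7}  B5 = {5, 7}  B6 = {2, 4}
Tree: B1–B2, B1–B3, B2–B4, B4–B5, B3–B6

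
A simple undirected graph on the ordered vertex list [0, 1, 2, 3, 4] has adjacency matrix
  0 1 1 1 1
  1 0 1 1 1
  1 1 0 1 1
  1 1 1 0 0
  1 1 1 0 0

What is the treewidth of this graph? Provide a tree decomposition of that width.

Each bag holds 4 vertices, so the decomposition has width 3, which upper-bounds the treewidth. On the other hand G contains the 4-clique {0, 1, 2, 3}. A clique must lie in a single bag of any decomposition, so no decomposition can have width below 3. The upper and lower bounds meet at 3, so that is the treewidth.

Treewidth 3.
One optimal decomposition is:
Bags: B1 = {0, 1, 2, 3}  B2 = {0, 1, 2, 4}
Tree: B1–B2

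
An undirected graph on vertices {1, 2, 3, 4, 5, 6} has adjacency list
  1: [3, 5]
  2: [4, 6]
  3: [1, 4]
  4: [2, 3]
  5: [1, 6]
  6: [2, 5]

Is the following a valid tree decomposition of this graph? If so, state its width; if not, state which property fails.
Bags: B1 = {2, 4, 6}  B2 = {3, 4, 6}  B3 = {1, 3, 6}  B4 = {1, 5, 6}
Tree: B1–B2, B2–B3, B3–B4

Vertex coverage: the bags together contain {1, 2, 3, 4, 5, 6}, the full vertex set. Edge coverage: each edge of G has both endpoints in at least one bag. Running intersection: for every vertex, the bags containing it form a connected subtree. All three properties hold, so this is a valid tree decomposition of width max|bag| − 1 = 2, and hence tw(G) ≤ 2.

Yes; width 2.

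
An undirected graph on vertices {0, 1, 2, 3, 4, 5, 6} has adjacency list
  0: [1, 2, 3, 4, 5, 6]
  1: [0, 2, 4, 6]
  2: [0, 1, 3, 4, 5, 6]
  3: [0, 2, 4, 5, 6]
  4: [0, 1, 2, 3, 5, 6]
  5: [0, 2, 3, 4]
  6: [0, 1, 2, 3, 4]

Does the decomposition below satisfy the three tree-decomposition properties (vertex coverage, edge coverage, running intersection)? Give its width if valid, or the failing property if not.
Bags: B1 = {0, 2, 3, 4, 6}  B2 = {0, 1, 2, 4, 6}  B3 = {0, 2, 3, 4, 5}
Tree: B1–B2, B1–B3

Vertex coverage: the bags together contain {0, 1, 2, 3, 4, 5, 6}, the full vertex set. Edge coverage: each edge of G has both endpoints in at least one bag. Running intersection: for every vertex, the bags containing it form a connected subtree. All three properties hold, so this is a valid tree decomposition of width max|bag| − 1 = 4, and hence tw(G) ≤ 4.

Yes; width 4.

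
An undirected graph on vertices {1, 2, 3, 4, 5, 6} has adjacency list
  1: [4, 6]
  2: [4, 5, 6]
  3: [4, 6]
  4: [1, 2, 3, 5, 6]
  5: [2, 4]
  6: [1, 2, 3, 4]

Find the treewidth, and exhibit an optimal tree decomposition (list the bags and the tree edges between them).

Treewidth 2.
One optimal decomposition is:
Bags: B1 = {1, 4, 6}  B2 = {2, 4, 6}  B3 = {2, 4, 5}  B4 = {3, 4, 6}
Tree: B1–B2, B2–B3, B1–B4

Each bag holds 3 vertices, so the decomposition has width 2, which upper-bounds the treewidth. On the other hand G contains the 3-clique {2, 4, 5}. A clique must lie in a single bag of any decomposition, so no decomposition can have width below 2. Hence tw(G) = 2 exactly.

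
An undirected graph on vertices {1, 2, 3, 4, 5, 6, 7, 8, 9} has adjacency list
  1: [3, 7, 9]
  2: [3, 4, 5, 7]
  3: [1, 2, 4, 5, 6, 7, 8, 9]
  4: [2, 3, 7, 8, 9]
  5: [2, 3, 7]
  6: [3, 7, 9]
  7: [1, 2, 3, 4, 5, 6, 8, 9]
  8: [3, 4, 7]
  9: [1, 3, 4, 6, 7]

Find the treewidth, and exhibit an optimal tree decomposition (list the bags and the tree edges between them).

Every bag has size at most 4, so the width is 4 − 1 = 3 and tw(G) ≤ 3. For the lower bound, the 4 vertices {1, 3, 7, 9} are pairwise adjacent, and any tree decomposition puts a clique entirely inside one bag — forcing width ≥ 3. Hence tw(G) = 3 exactly.

Treewidth 3.
One such decomposition:
Bags: B1 = {3, 4, 7, 9}  B2 = {2, 3, 4, 7}  B3 = {3, 6, 7, 9}  B4 = {1, 3, 7, 9}  B5 = {2, 3, 5, 7}  B6 = {3, 4, 7, 8}
Tree: B1–B2, B1–B3, B3–B4, B2–B5, B2–B6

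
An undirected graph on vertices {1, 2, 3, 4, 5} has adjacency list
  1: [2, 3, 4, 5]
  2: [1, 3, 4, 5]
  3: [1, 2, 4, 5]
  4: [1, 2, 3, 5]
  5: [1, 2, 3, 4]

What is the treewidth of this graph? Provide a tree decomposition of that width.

Treewidth 4.
Bags: B1 = {1, 2, 3, 4, 5}
Tree: (single bag)

With just one bag of size 5, the width is 5 − 1 = 4, so tw(G) ≤ 4. For the lower bound, the 5 vertices {1, 2, 3, 4, 5} are pairwise adjacent, and any tree decomposition puts a clique entirely inside one bag — forcing width ≥ 4. The upper and lower bounds meet at 4, so that is the treewidth.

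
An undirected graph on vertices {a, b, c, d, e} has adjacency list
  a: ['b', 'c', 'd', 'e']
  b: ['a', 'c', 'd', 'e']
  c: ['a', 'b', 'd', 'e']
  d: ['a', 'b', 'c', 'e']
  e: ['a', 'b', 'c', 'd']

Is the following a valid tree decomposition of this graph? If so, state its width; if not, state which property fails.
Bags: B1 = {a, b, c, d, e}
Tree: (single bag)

Vertex coverage: the bags together contain {a, b, c, d, e}, the full vertex set. Edge coverage: each edge of G has both endpoints in at least one bag. Running intersection: for every vertex, the bags containing it form a connected subtree. All three properties hold, so this is a valid tree decomposition of width max|bag| − 1 = 4, and hence tw(G) ≤ 4.

Yes; width 4.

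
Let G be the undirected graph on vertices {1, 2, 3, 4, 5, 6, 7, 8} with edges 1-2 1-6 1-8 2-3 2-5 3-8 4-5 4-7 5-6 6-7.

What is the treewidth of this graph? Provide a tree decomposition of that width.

The largest bag has 3 vertices, giving width 2; this decomposition certifies tw(G) ≤ 2. Since 7–4–5–6–7 is a cycle in G, G is not acyclic. Forests are exactly the graphs of treewidth ≤ 1, so tw(G) ≥ 2. Therefore the treewidth is 2.

Treewidth 2.
One optimal decomposition is:
Bags: B1 = {4, 6, 7}  B2 = {4, 5, 6}  B3 = {1, 5, 6}  B4 = {1, 2, 5}  B5 = {1, 2, 8}  B6 = {2, 3, 8}
Tree: B1–B2, B2–B3, B3–B4, B4–B5, B5–B6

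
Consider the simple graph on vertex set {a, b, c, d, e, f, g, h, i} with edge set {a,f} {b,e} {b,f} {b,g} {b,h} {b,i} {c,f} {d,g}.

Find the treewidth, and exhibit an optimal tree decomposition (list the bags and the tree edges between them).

Every bag has size at most 2, so the width is 2 − 1 = 1 and tw(G) ≤ 1. Any graph with an edge has treewidth ≥ 1, and G has the edge b–i. Combining the bounds, tw(G) = 1.

Treewidth 1.
One such decomposition:
Bags: B1 = {b, i}  B2 = {b, e}  B3 = {b, g}  B4 = {d, g}  B5 = {b, f}  B6 = {a, f}  B7 = {c, f}  B8 = {b, h}
Tree: B1–B2, B1–B3, B3–B4, B2–B5, B5–B6, B5–B7, B2–B8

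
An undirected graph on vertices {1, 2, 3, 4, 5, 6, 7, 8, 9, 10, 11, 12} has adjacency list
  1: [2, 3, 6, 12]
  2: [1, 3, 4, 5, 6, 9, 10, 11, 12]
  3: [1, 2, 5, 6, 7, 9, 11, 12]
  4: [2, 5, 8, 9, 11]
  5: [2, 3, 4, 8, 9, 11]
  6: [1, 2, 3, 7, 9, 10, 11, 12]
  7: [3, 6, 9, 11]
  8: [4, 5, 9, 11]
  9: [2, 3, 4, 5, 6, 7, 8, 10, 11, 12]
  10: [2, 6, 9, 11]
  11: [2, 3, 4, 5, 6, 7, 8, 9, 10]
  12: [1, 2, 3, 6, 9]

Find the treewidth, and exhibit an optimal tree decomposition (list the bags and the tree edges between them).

Treewidth 4.
Bags: B1 = {2, 3, 5, 9, 11}  B2 = {2, 3, 6, 9, 11}  B3 = {2, 4, 5, 9, 11}  B4 = {2, 3, 6, 9, 12}  B5 = {4, 5, 8, 9, 11}  B6 = {1, 2, 3, 6, 12}  B7 = {2, 6, 9, 10, 11}  B8 = {3, 6, 7, 9, 11}
Tree: B1–B2, B1–B3, B2–B4, B3–B5, B4–B6, B2–B7, B2–B8

The largest bag has 5 vertices, giving width 4; this decomposition certifies tw(G) ≤ 4. Conversely, {1, 2, 3, 6, 12} is a clique of size 5, and the vertices of any clique must share a bag in every tree decomposition; so some bag has ≥ 5 vertices and tw(G) ≥ 4. Therefore the treewidth is 4.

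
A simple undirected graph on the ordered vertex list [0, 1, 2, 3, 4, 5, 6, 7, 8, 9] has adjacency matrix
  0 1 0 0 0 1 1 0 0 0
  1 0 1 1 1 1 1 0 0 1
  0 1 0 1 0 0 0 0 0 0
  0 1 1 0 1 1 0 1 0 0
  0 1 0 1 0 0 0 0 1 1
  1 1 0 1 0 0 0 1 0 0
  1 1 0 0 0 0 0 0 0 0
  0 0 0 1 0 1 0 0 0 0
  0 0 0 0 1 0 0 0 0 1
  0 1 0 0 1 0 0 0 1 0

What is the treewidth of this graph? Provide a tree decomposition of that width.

The largest bag has 3 vertices, giving width 2; this decomposition certifies tw(G) ≤ 2. On the other hand G contains the 3-clique {4, 8, 9}. A clique must lie in a single bag of any decomposition, so no decomposition can have width below 2. Hence tw(G) = 2 exactly.

Treewidth 2.
One such decomposition:
Bags: B1 = {1, 3, 5}  B2 = {1, 2, 3}  B3 = {1, 3, 4}  B4 = {0, 1, 5}  B5 = {3, 5, 7}  B6 = {0, 1, 6}  B7 = {1, 4, 9}  B8 = {4, 8, 9}
Tree: B1–B2, B1–B3, B1–B4, B1–B5, B4–B6, B3–B7, B7–B8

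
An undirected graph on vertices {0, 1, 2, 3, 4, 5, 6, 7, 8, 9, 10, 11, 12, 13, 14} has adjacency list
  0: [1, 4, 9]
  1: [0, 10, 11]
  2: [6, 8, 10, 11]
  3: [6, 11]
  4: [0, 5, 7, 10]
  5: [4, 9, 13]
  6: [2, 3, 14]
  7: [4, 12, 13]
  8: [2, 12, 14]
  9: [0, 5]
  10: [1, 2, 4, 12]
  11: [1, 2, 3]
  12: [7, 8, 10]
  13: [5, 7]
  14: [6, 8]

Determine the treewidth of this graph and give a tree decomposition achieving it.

Treewidth 3.
One such decomposition:
Bags: B1 = {3, 6, 8, 14}  B2 = {2, 3, 6, 8}  B3 = {2, 3, 8, 11}  B4 = {2, 8, 11, 12}  B5 = {2, 10, 11, 12}  B6 = {1, 10, 11, 12}  B7 = {1, 7, 10, 12}  B8 = {1, 4, 7, 10}  B9 = {0, 1, 4, 7}  B10 = {0, 4, 7, 13}  B11 = {0, 4, 5, 13}  B12 = {0, 5, 9, 13}
Tree: B1–B2, B2–B3, B3–B4, B4–B5, B5–B6, B6–B7, B7–B8, B8–B9, B9–B10, B10–B11, B11–B12

The largest bag has 4 vertices, giving width 3; this decomposition certifies tw(G) ≤ 3. For the lower bound: the 4 vertex sets {3,6,14}, {8}, {2}, {1,10,11,12} are disjoint, each induces a connected subgraph, and every pair is joined by at least one edge of G. Contracting each set to a single vertex therefore yields K_{4} as a minor, and since treewidth is minor-monotone, tw(G) ≥ tw(K_{4}) = 3. Therefore the treewidth is 3.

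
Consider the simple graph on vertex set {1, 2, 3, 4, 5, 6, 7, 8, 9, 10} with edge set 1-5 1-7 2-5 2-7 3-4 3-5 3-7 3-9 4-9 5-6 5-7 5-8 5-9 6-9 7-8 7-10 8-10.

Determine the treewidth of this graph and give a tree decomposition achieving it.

Treewidth 2.
One optimal decomposition is:
Bags: B1 = {3, 5, 7}  B2 = {1, 5, 7}  B3 = {5, 7, 8}  B4 = {3, 5, 9}  B5 = {7, 8, 10}  B6 = {2, 5, 7}  B7 = {3, 4, 9}  B8 = {5, 6, 9}
Tree: B1–B2, B2–B3, B1–B4, B3–B5, B2–B6, B4–B7, B4–B8

Every bag has size at most 3, so the width is 3 − 1 = 2 and tw(G) ≤ 2. For the lower bound, the 3 vertices {7, 8, 10} are pairwise adjacent, and any tree decomposition puts a clique entirely inside one bag — forcing width ≥ 2. Combining the bounds, tw(G) = 2.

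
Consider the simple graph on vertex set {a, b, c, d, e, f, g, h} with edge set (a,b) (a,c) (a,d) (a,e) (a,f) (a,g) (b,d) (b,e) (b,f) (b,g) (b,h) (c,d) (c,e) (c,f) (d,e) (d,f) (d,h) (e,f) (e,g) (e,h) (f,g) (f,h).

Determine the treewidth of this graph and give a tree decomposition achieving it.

Every bag has size at most 5, so the width is 5 − 1 = 4 and tw(G) ≤ 4. On the other hand G contains the 5-clique {b, d, e, f, h}. A clique must lie in a single bag of any decomposition, so no decomposition can have width below 4. Therefore the treewidth is 4.

Treewidth 4.
Bags: B1 = {a, b, d, e, f}  B2 = {a, b, e, f, g}  B3 = {a, c, d, e, f}  B4 = {b, d, e, f, h}
Tree: B1–B2, B1–B3, B1–B4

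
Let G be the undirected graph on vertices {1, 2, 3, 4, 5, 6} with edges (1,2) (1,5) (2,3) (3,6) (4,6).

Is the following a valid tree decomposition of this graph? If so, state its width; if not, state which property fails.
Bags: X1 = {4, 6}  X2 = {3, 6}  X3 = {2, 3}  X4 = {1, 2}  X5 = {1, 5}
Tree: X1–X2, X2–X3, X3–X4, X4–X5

Yes; width 1.

Every vertex of G appears in some bag (union = {1, 2, 3, 4, 5, 6}); every edge is covered by a bag; and for each vertex v the set of bags containing v is connected in the bag tree. The decomposition is therefore valid. The largest bag has 2 vertices, so the width is 1.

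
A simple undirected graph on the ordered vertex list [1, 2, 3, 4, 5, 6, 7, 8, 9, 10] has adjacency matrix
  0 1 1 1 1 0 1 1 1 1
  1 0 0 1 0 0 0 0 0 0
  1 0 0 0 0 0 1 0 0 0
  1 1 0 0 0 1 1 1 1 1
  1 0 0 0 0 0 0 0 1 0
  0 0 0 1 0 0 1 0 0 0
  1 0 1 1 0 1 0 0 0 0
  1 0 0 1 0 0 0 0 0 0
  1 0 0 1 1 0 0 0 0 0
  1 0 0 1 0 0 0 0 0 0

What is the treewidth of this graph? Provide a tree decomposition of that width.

The largest bag has 3 vertices, giving width 2; this decomposition certifies tw(G) ≤ 2. For the lower bound, the 3 vertices {1, 3, 7} are pairwise adjacent, and any tree decomposition puts a clique entirely inside one bag — forcing width ≥ 2. The upper and lower bounds meet at 2, so that is the treewidth.

Treewidth 2.
One such decomposition:
Bags: B1 = {1, 4, 9}  B2 = {1, 4, 10}  B3 = {1, 5, 9}  B4 = {1, 4, 7}  B5 = {1, 4, 8}  B6 = {1, 3, 7}  B7 = {4, 6, 7}  B8 = {1, 2, 4}
Tree: B1–B2, B1–B3, B2–B4, B4–B5, B4–B6, B4–B7, B2–B8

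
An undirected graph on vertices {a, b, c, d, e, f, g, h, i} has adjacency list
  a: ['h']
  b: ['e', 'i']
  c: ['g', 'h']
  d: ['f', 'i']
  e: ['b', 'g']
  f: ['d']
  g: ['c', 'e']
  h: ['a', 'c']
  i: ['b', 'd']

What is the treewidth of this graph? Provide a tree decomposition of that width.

Treewidth 1.
One such decomposition:
Bags: B1 = {a, h}  B2 = {c, h}  B3 = {c, g}  B4 = {e, g}  B5 = {b, e}  B6 = {b, i}  B7 = {d, i}  B8 = {d, f}
Tree: B1–B2, B2–B3, B3–B4, B4–B5, B5–B6, B6–B7, B7–B8

The largest bag has 2 vertices, giving width 1; this decomposition certifies tw(G) ≤ 1. G has an edge, so its treewidth is at least 1. Combining the bounds, tw(G) = 1.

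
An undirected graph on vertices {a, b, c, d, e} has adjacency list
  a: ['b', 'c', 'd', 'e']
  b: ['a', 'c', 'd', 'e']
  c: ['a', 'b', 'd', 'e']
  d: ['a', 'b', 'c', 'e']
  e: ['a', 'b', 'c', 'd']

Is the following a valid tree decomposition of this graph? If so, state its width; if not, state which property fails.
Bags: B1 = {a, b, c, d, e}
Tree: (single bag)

Yes; width 4.

Every vertex of G appears in some bag (union = {a, b, c, d, e}); every edge is covered by a bag; and for each vertex v the set of bags containing v is connected in the bag tree. The decomposition is therefore valid. The largest bag has 5 vertices, so the width is 4.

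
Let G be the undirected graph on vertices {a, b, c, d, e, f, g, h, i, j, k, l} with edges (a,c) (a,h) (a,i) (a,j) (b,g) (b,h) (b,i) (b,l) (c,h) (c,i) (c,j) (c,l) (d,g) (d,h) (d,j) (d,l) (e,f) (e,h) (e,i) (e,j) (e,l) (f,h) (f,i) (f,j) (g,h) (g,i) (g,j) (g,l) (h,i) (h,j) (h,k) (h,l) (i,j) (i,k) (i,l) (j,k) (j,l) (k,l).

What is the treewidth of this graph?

4

A width-4 tree decomposition is:
Bags: B1 = {g, h, i, j, l}  B2 = {h, i, j, k, l}  B3 = {d, g, h, j, l}  B4 = {e, h, i, j, l}  B5 = {c, h, i, j, l}  B6 = {e, f, h, i, j}  B7 = {a, c, h, i, j}  B8 = {b, g, h, i, l}
Tree: B1–B2, B1–B3, B2–B4, B1–B5, B4–B6, B5–B7, B1–B8
Every bag has size at most 5, so the width is 5 − 1 = 4 and tw(G) ≤ 4. On the other hand G contains the 5-clique {d, g, h, j, l}. A clique must lie in a single bag of any decomposition, so no decomposition can have width below 4. The upper and lower bounds meet at 4, so that is the treewidth.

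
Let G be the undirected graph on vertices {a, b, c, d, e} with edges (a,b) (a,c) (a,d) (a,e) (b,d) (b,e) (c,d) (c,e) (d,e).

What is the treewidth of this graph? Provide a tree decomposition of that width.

Treewidth 3.
One such decomposition:
Bags: B1 = {a, b, d, e}  B2 = {a, c, d, e}
Tree: B1–B2

The largest bag has 4 vertices, giving width 3; this decomposition certifies tw(G) ≤ 3. For the lower bound, the 4 vertices {a, c, d, e} are pairwise adjacent, and any tree decomposition puts a clique entirely inside one bag — forcing width ≥ 3. The upper and lower bounds meet at 3, so that is the treewidth.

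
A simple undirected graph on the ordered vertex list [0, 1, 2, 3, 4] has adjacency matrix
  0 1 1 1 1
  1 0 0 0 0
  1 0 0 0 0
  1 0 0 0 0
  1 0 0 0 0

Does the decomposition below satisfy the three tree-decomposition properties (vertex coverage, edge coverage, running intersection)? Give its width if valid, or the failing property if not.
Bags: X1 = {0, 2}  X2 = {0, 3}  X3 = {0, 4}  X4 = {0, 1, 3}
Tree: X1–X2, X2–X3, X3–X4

No — bags containing vertex 3 are not connected in the tree.

A tree decomposition must satisfy three properties: every vertex lies in some bag; for every edge, both endpoints lie together in some bag; and for every vertex, the bags containing it form a connected subtree. Here bags containing vertex 3 are not connected in the tree, so the decomposition is invalid.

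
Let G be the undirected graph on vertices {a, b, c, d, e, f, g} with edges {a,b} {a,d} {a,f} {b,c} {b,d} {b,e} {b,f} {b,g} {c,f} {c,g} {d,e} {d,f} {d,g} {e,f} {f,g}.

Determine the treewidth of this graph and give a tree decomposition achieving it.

Treewidth 3.
Bags: B1 = {b, d, f, g}  B2 = {a, b, d, f}  B3 = {b, d, e, f}  B4 = {b, c, f, g}
Tree: B1–B2, B2–B3, B1–B4

Each bag holds 4 vertices, so the decomposition has width 3, which upper-bounds the treewidth. Conversely, {b, d, f, g} is a clique of size 4, and the vertices of any clique must share a bag in every tree decomposition; so some bag has ≥ 4 vertices and tw(G) ≥ 3. Hence tw(G) = 3 exactly.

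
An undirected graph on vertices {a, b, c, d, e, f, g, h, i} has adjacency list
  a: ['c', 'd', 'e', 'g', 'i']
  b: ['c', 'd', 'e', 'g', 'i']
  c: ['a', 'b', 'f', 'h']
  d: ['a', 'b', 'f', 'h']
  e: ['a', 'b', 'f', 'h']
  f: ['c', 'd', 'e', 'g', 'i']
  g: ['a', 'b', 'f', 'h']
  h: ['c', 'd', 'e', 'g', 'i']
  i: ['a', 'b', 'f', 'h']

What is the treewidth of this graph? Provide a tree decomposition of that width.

Treewidth 4.
One such decomposition:
Bags: B1 = {a, b, f, g, h}  B2 = {a, b, f, h, i}  B3 = {a, b, c, f, h}  B4 = {a, b, d, f, h}  B5 = {a, b, e, f, h}
Tree: B1–B2, B2–B3, B3–B4, B4–B5

The largest bag has 5 vertices, giving width 4; this decomposition certifies tw(G) ≤ 4. For the lower bound: the 5 vertex sets {b,g}, {a,i}, {c,f}, {h}, {d} are disjoint, each induces a connected subgraph, and every pair is joined by at least one edge of G. Contracting each set to a single vertex therefore yields K_{5} as a minor, and since treewidth is minor-monotone, tw(G) ≥ tw(K_{5}) = 4. Therefore the treewidth is 4.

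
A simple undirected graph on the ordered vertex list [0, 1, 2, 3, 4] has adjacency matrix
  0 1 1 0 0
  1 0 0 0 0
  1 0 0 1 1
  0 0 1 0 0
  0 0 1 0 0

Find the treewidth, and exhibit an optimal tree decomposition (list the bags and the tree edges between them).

Treewidth 1.
Bags: B1 = {0, 1}  B2 = {0, 2}  B3 = {2, 4}  B4 = {2, 3}
Tree: B1–B2, B2–B3, B3–B4

Each bag holds 2 vertices, so the decomposition has width 1, which upper-bounds the treewidth. Any graph with an edge has treewidth ≥ 1, and G has the edge 1–0. Therefore the treewidth is 1.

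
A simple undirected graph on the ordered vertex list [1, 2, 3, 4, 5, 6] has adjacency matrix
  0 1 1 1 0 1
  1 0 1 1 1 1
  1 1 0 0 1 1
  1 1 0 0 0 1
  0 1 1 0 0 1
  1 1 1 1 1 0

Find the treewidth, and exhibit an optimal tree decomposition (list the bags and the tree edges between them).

Every bag has size at most 4, so the width is 4 − 1 = 3 and tw(G) ≤ 3. On the other hand G contains the 4-clique {1, 2, 3, 6}. A clique must lie in a single bag of any decomposition, so no decomposition can have width below 3. Combining the bounds, tw(G) = 3.

Treewidth 3.
One optimal decomposition is:
Bags: B1 = {1, 2, 3, 6}  B2 = {1, 2, 4, 6}  B3 = {2, 3, 5, 6}
Tree: B1–B2, B1–B3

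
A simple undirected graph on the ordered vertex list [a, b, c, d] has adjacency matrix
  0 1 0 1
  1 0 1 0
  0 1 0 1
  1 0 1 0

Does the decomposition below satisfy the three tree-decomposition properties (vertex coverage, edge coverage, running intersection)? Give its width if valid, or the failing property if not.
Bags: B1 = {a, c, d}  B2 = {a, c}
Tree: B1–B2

A tree decomposition must satisfy three properties: every vertex lies in some bag; for every edge, both endpoints lie together in some bag; and for every vertex, the bags containing it form a connected subtree. Here vertex b appears in no bag, so the decomposition is invalid.

No — vertex b appears in no bag.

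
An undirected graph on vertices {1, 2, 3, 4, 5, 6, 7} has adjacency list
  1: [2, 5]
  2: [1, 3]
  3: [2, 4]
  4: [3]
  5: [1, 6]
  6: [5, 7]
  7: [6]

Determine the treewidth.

A width-1 tree decomposition is:
Bags: B1 = {6, 7}  B2 = {5, 6}  B3 = {1, 5}  B4 = {1, 2}  B5 = {2, 3}  B6 = {3, 4}
Tree: B1–B2, B2–B3, B3–B4, B4–B5, B5–B6
Each bag holds 2 vertices, so the decomposition has width 1, which upper-bounds the treewidth. Since G has at least one edge (e.g. 7–6), it is not an edgeless graph, so tw(G) ≥ 1. Combining the bounds, tw(G) = 1.

1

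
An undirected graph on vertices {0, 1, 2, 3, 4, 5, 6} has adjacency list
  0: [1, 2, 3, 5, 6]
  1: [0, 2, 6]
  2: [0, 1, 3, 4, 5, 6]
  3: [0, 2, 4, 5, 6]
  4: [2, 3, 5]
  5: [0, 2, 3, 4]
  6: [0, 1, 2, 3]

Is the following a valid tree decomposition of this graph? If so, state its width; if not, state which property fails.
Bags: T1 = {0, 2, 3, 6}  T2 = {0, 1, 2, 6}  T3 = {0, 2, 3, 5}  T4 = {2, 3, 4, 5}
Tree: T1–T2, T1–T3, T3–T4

Yes; width 3.

Every vertex of G appears in some bag (union = {0, 1, 2, 3, 4, 5, 6}); every edge is covered by a bag; and for each vertex v the set of bags containing v is connected in the bag tree. The decomposition is therefore valid. The largest bag has 4 vertices, so the width is 3.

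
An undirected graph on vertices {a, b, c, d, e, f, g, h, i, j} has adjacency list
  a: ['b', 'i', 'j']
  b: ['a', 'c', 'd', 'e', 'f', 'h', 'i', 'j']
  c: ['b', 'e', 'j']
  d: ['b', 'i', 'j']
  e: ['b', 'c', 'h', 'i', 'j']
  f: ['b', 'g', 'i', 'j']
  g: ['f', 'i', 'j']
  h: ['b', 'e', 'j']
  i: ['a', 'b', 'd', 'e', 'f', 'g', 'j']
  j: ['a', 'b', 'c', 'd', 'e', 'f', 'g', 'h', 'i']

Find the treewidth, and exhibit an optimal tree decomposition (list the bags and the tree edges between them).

The largest bag has 4 vertices, giving width 3; this decomposition certifies tw(G) ≤ 3. For the lower bound, the 4 vertices {f, g, i, j} are pairwise adjacent, and any tree decomposition puts a clique entirely inside one bag — forcing width ≥ 3. Hence tw(G) = 3 exactly.

Treewidth 3.
One optimal decomposition is:
Bags: B1 = {f, g, i, j}  B2 = {b, f, i, j}  B3 = {b, e, i, j}  B4 = {a, b, i, j}  B5 = {b, e, h, j}  B6 = {b, c, e, j}  B7 = {b, d, i, j}
Tree: B1–B2, B2–B3, B2–B4, B3–B5, B5–B6, B2–B7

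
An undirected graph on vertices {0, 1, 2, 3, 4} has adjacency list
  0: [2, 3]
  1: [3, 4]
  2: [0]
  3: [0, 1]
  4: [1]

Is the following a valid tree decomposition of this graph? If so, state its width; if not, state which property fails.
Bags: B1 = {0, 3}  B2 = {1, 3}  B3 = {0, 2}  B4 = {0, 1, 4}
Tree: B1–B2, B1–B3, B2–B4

A tree decomposition must satisfy three properties: every vertex lies in some bag; for every edge, both endpoints lie together in some bag; and for every vertex, the bags containing it form a connected subtree. Here bags containing vertex 0 are not connected in the tree, so the decomposition is invalid.

No — bags containing vertex 0 are not connected in the tree.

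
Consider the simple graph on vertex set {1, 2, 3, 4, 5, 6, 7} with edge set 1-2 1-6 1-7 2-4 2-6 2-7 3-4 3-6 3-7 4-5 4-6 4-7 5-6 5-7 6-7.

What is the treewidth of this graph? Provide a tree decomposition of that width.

Treewidth 3.
Bags: B1 = {2, 4, 6, 7}  B2 = {4, 5, 6, 7}  B3 = {1, 2, 6, 7}  B4 = {3, 4, 6, 7}
Tree: B1–B2, B1–B3, B1–B4

The largest bag has 4 vertices, giving width 3; this decomposition certifies tw(G) ≤ 3. Conversely, {1, 2, 6, 7} is a clique of size 4, and the vertices of any clique must share a bag in every tree decomposition; so some bag has ≥ 4 vertices and tw(G) ≥ 3. Hence tw(G) = 3 exactly.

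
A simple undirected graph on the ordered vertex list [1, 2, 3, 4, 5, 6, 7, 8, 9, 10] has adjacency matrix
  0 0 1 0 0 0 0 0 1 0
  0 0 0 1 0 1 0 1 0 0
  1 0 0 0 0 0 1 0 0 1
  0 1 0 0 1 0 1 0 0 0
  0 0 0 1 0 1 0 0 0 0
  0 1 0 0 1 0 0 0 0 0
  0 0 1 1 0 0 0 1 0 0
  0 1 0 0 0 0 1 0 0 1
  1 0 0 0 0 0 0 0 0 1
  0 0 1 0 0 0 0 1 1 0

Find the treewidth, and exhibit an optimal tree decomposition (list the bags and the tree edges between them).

Treewidth 2.
Bags: B1 = {1, 3, 9}  B2 = {3, 9, 10}  B3 = {3, 7, 10}  B4 = {7, 8, 10}  B5 = {4, 7, 8}  B6 = {2, 4, 8}  B7 = {2, 4, 5}  B8 = {2, 5, 6}
Tree: B1–B2, B2–B3, B3–B4, B4–B5, B5–B6, B6–B7, B7–B8

Every bag has size at most 3, so the width is 3 − 1 = 2 and tw(G) ≤ 2. Since 1–9–10–3–1 is a cycle in G, G is not acyclic. Forests are exactly the graphs of treewidth ≤ 1, so tw(G) ≥ 2. Therefore the treewidth is 2.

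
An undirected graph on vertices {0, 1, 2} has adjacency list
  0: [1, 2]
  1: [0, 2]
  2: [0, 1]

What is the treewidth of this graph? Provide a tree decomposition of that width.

A single bag containing all 3 vertices is trivially a valid decomposition of width 2. On the other hand G contains the 3-clique {0, 1, 2}. A clique must lie in a single bag of any decomposition, so no decomposition can have width below 2. Hence tw(G) = 2 exactly.

Treewidth 2.
Bags: B1 = {0, 1, 2}
Tree: (single bag)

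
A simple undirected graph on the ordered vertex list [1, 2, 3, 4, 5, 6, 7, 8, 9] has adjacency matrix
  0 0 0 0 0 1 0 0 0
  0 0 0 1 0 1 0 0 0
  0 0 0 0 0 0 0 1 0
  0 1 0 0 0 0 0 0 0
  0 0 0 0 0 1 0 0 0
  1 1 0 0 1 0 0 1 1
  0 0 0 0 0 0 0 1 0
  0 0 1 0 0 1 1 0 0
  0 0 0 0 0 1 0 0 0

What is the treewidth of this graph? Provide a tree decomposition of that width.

Treewidth 1.
One such decomposition:
Bags: B1 = {1, 6}  B2 = {6, 8}  B3 = {2, 6}  B4 = {7, 8}  B5 = {3, 8}  B6 = {6, 9}  B7 = {2, 4}  B8 = {5, 6}
Tree: B1–B2, B2–B3, B2–B4, B4–B5, B1–B6, B3–B7, B3–B8

Every bag has size at most 2, so the width is 2 − 1 = 1 and tw(G) ≤ 1. Since G has at least one edge (e.g. 1–6), it is not an edgeless graph, so tw(G) ≥ 1. Therefore the treewidth is 1.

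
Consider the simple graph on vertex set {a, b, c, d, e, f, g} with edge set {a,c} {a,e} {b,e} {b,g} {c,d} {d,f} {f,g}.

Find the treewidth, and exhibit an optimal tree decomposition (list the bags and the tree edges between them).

Treewidth 2.
One optimal decomposition is:
Bags: B1 = {b, e, g}  B2 = {e, f, g}  B3 = {d, e, f}  B4 = {c, d, e}  B5 = {a, c, e}
Tree: B1–B2, B2–B3, B3–B4, B4–B5

The largest bag has 3 vertices, giving width 2; this decomposition certifies tw(G) ≤ 2. Since e–b–g–f–d–c–a–e is a cycle in G, G is not acyclic. Forests are exactly the graphs of treewidth ≤ 1, so tw(G) ≥ 2. Therefore the treewidth is 2.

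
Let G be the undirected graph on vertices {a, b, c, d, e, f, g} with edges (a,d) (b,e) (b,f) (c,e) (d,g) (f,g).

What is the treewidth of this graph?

A width-1 tree decomposition is:
Bags: B1 = {c, e}  B2 = {b, e}  B3 = {b, f}  B4 = {f, g}  B5 = {d, g}  B6 = {a, d}
Tree: B1–B2, B2–B3, B3–B4, B4–B5, B5–B6
Each bag holds 2 vertices, so the decomposition has width 1, which upper-bounds the treewidth. G has an edge, so its treewidth is at least 1. Therefore the treewidth is 1.

1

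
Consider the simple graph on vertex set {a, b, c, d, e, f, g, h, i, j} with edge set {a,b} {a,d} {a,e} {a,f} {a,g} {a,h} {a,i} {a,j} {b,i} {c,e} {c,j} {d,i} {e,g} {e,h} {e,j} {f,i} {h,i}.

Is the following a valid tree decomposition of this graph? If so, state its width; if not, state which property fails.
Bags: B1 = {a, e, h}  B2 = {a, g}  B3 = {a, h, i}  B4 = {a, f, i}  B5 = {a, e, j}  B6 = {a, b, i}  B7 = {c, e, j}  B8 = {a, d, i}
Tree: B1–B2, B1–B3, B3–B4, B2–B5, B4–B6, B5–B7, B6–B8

A tree decomposition must satisfy three properties: every vertex lies in some bag; for every edge, both endpoints lie together in some bag; and for every vertex, the bags containing it form a connected subtree. Here edge (e,g) lies in no bag, so the decomposition is invalid.

No — edge (e,g) lies in no bag.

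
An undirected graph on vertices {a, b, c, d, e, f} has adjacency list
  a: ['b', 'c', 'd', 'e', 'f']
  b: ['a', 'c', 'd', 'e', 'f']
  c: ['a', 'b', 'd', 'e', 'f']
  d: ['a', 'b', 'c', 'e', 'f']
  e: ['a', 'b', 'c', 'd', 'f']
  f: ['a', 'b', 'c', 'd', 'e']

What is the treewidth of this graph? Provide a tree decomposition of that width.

With just one bag of size 6, the width is 6 − 1 = 5, so tw(G) ≤ 5. On the other hand G contains the 6-clique {a, b, c, d, e, f}. A clique must lie in a single bag of any decomposition, so no decomposition can have width below 5. Hence tw(G) = 5 exactly.

Treewidth 5.
One such decomposition:
Bags: B1 = {a, b, c, d, e, f}
Tree: (single bag)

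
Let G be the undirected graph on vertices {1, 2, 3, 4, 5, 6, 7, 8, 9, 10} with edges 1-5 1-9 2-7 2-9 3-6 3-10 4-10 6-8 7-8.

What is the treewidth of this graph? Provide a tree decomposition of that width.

Treewidth 1.
One such decomposition:
Bags: B1 = {4, 10}  B2 = {3, 10}  B3 = {3, 6}  B4 = {6, 8}  B5 = {7, 8}  B6 = {2, 7}  B7 = {2, 9}  B8 = {1, 9}  B9 = {1, 5}
Tree: B1–B2, B2–B3, B3–B4, B4–B5, B5–B6, B6–B7, B7–B8, B8–B9

The largest bag has 2 vertices, giving width 1; this decomposition certifies tw(G) ≤ 1. Since G has at least one edge (e.g. 4–10), it is not an edgeless graph, so tw(G) ≥ 1. Therefore the treewidth is 1.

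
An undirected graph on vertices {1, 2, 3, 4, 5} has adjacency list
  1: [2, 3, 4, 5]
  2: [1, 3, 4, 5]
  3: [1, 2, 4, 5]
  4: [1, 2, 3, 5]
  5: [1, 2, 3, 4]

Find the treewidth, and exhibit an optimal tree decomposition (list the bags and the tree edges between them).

A single bag containing all 5 vertices is trivially a valid decomposition of width 4. For the lower bound, the 5 vertices {1, 2, 3, 4, 5} are pairwise adjacent, and any tree decomposition puts a clique entirely inside one bag — forcing width ≥ 4. Combining the bounds, tw(G) = 4.

Treewidth 4.
One optimal decomposition is:
Bags: B1 = {1, 2, 3, 4, 5}
Tree: (single bag)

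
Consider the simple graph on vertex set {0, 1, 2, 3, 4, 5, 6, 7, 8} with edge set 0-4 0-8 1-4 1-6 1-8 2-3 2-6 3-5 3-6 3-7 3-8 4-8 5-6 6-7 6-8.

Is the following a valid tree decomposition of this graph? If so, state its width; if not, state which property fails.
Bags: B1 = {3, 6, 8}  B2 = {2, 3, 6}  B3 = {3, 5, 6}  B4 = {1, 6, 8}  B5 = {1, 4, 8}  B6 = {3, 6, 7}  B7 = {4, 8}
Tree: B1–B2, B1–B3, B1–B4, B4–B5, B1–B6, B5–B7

No — vertex 0 appears in no bag.

A tree decomposition must satisfy three properties: every vertex lies in some bag; for every edge, both endpoints lie together in some bag; and for every vertex, the bags containing it form a connected subtree. Here vertex 0 appears in no bag, so the decomposition is invalid.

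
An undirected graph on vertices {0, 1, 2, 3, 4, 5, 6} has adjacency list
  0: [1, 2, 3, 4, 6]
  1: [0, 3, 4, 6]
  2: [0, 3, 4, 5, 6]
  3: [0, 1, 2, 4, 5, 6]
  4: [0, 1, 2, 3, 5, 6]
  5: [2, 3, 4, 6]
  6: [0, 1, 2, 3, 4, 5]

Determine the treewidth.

A width-4 tree decomposition is:
Bags: B1 = {0, 2, 3, 4, 6}  B2 = {2, 3, 4, 5, 6}  B3 = {0, 1, 3, 4, 6}
Tree: B1–B2, B1–B3
Each bag holds 5 vertices, so the decomposition has width 4, which upper-bounds the treewidth. On the other hand G contains the 5-clique {0, 1, 3, 4, 6}. A clique must lie in a single bag of any decomposition, so no decomposition can have width below 4. Combining the bounds, tw(G) = 4.

4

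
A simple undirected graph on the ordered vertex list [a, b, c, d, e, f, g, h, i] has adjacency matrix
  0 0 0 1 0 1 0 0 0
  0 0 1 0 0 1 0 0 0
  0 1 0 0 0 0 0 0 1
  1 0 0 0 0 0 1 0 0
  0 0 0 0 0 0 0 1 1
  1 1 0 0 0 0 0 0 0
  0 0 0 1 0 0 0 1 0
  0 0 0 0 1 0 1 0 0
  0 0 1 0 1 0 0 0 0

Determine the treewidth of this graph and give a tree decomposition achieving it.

Treewidth 2.
One optimal decomposition is:
Bags: B1 = {d, g, h}  B2 = {d, e, h}  B3 = {d, e, i}  B4 = {c, d, i}  B5 = {b, c, d}  B6 = {b, d, f}  B7 = {a, d, f}
Tree: B1–B2, B2–B3, B3–B4, B4–B5, B5–B6, B6–B7

Each bag holds 3 vertices, so the decomposition has width 2, which upper-bounds the treewidth. Since d–g–h–e–i–c–b–f–a–d is a cycle in G, G is not acyclic. Forests are exactly the graphs of treewidth ≤ 1, so tw(G) ≥ 2. The upper and lower bounds meet at 2, so that is the treewidth.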